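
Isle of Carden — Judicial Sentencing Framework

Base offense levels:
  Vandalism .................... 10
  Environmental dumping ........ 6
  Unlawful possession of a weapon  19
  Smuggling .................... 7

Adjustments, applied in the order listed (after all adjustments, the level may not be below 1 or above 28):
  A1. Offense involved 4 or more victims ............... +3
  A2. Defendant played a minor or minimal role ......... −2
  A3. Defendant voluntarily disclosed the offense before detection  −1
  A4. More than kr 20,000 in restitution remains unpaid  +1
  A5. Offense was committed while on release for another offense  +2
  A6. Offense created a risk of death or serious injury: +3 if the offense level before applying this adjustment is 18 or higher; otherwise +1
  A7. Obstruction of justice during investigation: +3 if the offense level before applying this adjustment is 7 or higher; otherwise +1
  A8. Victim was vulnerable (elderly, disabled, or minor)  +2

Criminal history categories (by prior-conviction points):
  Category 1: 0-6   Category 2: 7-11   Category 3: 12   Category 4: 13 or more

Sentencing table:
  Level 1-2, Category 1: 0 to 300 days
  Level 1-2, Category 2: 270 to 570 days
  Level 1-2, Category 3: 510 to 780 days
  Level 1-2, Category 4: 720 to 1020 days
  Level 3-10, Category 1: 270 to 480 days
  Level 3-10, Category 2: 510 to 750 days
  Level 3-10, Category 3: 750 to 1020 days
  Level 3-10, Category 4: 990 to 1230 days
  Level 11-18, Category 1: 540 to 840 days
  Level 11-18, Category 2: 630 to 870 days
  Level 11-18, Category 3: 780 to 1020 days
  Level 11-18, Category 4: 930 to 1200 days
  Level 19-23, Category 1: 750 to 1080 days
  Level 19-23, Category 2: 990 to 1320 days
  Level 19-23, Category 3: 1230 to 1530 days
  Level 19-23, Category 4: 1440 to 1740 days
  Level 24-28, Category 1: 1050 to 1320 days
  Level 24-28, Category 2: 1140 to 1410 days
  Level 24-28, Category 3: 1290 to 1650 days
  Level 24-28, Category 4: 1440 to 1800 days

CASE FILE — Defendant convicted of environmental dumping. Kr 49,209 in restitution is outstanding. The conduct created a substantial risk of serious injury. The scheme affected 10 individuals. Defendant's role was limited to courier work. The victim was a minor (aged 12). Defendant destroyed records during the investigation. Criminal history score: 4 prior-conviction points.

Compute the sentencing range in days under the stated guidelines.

Base offense level for environmental dumping: 6.
A1 applies: 6 + 3 = 9.
A2 applies: 9 − 2 = 7.
A4 applies: 7 + 1 = 8.
A5 does not apply.
A6 applies (level before this adjustment is 8 < 18, so +1): 8 + 1 = 9.
A7 applies (level before this adjustment is 9 ≥ 7, so +3): 9 + 3 = 12.
A8 applies: 12 + 2 = 14.
Final offense level: 14.
Criminal history: 4 prior points → Category 1 (0-6).
Level 14 falls in the 11-18 band.
Grid: Level 11-18 × Category 1 = 540-840 days.

540-840 days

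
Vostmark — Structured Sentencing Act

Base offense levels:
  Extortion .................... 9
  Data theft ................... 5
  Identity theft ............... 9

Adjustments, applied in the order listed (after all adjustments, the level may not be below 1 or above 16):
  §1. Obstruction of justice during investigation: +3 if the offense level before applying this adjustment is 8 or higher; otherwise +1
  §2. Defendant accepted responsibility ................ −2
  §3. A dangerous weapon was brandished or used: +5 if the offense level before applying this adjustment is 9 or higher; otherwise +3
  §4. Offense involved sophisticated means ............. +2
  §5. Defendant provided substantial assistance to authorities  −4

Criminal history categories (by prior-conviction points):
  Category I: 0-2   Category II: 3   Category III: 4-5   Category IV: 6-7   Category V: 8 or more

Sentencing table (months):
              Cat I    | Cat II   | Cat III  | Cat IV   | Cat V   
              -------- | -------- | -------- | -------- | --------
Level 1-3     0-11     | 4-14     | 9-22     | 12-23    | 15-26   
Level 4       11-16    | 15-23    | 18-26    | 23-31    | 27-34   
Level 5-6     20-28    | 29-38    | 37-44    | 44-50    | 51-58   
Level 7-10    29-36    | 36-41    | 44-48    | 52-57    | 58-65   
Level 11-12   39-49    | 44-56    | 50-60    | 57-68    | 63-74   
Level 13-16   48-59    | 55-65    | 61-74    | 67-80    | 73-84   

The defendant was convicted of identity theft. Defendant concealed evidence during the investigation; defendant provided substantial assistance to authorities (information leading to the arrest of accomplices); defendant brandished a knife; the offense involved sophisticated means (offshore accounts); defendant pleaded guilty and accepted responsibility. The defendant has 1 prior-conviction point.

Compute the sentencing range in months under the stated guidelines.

Base offense level for identity theft: 9.
§1 applies (level before this adjustment is 9 ≥ 8, so +3): 9 + 3 = 12.
§2 applies: 12 − 2 = 10.
§3 applies (level before this adjustment is 10 ≥ 9, so +5): 10 + 5 = 15.
§4 applies: 15 + 2 = 17.
§5 applies: 17 − 4 = 13.
Final offense level: 13.
Criminal history: 1 prior point → Category I (0-2).
Level 13 falls in the 13-16 band.
Grid: Level 13-16 × Category I = 48-59 months.

48-59 months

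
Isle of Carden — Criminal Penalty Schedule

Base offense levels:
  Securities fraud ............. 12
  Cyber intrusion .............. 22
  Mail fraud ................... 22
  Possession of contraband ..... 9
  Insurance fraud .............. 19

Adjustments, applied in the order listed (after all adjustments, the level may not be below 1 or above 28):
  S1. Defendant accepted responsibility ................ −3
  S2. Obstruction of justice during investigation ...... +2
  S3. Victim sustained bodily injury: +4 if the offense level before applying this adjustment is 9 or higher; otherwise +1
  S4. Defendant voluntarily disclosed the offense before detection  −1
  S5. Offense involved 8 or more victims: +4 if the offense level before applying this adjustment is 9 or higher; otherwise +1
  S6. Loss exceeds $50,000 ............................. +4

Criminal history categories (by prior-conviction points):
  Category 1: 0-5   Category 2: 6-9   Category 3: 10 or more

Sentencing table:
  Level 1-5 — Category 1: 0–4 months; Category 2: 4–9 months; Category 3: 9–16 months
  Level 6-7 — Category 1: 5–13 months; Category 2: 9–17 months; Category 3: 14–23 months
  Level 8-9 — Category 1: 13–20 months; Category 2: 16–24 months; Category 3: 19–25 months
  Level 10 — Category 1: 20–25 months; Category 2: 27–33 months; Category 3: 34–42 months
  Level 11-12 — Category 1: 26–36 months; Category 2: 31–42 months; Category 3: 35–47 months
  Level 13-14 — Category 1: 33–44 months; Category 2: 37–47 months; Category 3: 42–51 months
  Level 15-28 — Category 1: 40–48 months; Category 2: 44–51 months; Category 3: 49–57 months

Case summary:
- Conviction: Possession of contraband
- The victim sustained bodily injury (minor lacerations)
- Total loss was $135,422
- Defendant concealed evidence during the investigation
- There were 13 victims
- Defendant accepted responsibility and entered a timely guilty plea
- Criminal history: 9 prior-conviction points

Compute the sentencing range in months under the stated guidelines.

44-51 months

Base offense level for possession of contraband: 9.
S1 applies: 9 − 3 = 6.
S2 applies: 6 + 2 = 8.
S3 applies (level before this adjustment is 8 < 9, so +1): 8 + 1 = 9.
S5 applies (level before this adjustment is 9 ≥ 9, so +4): 9 + 4 = 13.
S6 applies: 13 + 4 = 17.
Final offense level: 17.
Criminal history: 9 prior points → Category 2 (6-9).
Level 17 falls in the 15-28 band.
Grid: Level 15-28 × Category 2 = 44-51 months.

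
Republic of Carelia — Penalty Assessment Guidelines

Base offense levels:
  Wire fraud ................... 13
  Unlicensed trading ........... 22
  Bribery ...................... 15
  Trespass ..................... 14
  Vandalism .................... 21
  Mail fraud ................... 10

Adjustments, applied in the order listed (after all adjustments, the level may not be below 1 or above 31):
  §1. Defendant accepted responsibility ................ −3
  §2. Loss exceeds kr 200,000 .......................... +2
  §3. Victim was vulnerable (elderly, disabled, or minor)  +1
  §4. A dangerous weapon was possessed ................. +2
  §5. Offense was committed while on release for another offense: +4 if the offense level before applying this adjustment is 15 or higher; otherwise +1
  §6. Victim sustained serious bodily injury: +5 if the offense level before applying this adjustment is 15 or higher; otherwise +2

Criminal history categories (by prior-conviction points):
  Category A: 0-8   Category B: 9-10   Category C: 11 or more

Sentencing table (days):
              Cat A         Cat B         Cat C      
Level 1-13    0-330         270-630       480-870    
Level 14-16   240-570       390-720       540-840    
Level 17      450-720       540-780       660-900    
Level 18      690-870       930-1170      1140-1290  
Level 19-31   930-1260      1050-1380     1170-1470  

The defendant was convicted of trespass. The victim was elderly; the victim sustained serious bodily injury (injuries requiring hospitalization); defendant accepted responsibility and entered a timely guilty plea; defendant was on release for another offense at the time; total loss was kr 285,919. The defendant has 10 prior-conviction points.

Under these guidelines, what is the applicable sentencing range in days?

Base offense level for trespass: 14.
§1 applies: 14 − 3 = 11.
§2 applies: 11 + 2 = 13.
§3 applies: 13 + 1 = 14.
§4 does not apply.
§5 applies (level before this adjustment is 14 < 15, so +1): 14 + 1 = 15.
§6 applies (level before this adjustment is 15 ≥ 15, so +5): 15 + 5 = 20.
Final offense level: 20.
Criminal history: 10 prior points → Category B (9-10).
Level 20 falls in the 19-31 band.
Grid: Level 19-31 × Category B = 1050-1380 days.

1050-1380 days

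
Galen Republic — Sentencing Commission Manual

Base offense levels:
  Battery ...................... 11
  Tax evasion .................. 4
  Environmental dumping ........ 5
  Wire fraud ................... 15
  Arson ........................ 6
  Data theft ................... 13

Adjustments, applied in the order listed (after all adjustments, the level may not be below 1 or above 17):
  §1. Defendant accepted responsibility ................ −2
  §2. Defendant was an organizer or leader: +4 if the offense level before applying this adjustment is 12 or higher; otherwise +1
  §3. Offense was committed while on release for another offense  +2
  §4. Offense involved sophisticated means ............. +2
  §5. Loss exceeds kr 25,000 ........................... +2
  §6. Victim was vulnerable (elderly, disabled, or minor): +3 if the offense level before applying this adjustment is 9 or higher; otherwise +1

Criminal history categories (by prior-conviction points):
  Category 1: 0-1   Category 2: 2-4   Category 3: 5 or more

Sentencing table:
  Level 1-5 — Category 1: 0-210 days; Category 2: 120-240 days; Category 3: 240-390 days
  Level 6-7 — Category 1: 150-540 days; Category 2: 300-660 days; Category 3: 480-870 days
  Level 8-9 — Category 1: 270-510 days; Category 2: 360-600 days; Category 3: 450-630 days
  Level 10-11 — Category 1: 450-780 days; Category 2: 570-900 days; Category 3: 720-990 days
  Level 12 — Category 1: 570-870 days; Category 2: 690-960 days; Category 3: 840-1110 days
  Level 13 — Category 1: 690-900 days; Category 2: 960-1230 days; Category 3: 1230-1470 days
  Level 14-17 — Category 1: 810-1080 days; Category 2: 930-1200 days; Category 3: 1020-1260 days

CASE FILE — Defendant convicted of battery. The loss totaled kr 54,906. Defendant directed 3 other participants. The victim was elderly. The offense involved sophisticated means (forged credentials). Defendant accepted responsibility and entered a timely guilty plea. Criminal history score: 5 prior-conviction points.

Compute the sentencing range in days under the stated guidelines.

1020-1260 days

Base offense level for battery: 11.
§1 applies: 11 − 2 = 9.
§2 applies (level before this adjustment is 9 < 12, so +1): 9 + 1 = 10.
§3 does not apply.
§4 applies: 10 + 2 = 12.
§5 applies: 12 + 2 = 14.
§6 applies (level before this adjustment is 14 ≥ 9, so +3): 14 + 3 = 17.
Final offense level: 17.
Criminal history: 5 prior points → Category 3 (5+).
Level 17 falls in the 14-17 band.
Grid: Level 14-17 × Category 3 = 1020-1260 days.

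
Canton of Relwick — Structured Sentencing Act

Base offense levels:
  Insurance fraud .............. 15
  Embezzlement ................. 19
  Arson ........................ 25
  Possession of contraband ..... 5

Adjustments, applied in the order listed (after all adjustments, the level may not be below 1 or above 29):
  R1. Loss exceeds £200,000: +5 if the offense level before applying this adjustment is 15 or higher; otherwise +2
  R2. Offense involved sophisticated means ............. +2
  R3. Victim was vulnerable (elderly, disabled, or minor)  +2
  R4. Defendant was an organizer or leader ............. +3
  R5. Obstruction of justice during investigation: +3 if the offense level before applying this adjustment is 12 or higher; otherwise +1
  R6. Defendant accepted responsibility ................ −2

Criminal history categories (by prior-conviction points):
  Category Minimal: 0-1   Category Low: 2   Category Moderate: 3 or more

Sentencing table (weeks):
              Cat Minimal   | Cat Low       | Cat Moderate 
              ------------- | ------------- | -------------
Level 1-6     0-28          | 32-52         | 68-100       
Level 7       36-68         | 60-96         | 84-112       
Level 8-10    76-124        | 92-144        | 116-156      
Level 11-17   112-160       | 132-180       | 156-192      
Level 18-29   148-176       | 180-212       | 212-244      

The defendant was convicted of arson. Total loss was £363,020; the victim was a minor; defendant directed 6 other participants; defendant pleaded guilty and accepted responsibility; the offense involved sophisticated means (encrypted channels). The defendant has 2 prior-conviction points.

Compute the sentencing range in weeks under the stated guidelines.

180-212 weeks

Base offense level for arson: 25.
R1 applies (level before this adjustment is 25 ≥ 15, so +5): 25 + 5 = 30.
R2 applies: 30 + 2 = 32.
R3 applies: 32 + 2 = 34.
R4 applies: 34 + 3 = 37.
R5 does not apply.
R6 applies: 37 − 2 = 35.
Level 35 exceeds the maximum of 29; capped at 29.
Final offense level: 29.
Criminal history: 2 prior points → Category Low (2).
Level 29 falls in the 18-29 band.
Grid: Level 18-29 × Category Low = 180-212 weeks.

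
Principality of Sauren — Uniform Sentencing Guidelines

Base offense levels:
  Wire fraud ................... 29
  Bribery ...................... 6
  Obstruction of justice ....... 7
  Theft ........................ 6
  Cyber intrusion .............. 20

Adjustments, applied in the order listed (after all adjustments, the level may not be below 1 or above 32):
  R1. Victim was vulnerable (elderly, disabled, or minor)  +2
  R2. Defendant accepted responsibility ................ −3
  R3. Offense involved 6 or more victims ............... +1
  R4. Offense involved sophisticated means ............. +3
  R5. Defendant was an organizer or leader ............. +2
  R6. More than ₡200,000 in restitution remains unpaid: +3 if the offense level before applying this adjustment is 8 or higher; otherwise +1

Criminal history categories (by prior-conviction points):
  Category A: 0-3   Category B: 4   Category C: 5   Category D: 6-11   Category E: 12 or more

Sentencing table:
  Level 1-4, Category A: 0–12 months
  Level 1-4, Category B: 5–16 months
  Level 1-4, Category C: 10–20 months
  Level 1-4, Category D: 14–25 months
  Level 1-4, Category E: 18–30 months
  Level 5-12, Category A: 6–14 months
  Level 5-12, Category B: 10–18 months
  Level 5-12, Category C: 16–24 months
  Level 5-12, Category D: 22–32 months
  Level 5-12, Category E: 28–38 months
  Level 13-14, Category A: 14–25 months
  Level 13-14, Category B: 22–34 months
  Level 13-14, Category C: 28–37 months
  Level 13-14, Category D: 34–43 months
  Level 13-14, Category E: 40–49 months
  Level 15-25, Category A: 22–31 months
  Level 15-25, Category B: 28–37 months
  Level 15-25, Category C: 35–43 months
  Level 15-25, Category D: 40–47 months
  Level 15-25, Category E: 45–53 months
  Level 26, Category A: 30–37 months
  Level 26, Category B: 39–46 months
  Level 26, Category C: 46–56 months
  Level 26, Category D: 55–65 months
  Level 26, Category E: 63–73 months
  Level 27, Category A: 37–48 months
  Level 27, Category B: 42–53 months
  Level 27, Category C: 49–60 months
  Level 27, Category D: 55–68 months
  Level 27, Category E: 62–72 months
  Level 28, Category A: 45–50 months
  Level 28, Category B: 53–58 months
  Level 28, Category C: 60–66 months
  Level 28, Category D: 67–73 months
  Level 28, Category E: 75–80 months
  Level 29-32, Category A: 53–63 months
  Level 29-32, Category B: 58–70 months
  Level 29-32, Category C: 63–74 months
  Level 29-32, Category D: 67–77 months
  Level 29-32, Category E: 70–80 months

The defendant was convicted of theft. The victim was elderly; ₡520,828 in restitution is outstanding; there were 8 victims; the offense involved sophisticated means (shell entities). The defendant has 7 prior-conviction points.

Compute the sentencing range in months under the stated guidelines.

Base offense level for theft: 6.
R1 applies: 6 + 2 = 8.
R3 applies: 8 + 1 = 9.
R4 applies: 9 + 3 = 12.
R5 does not apply.
R6 applies (level before this adjustment is 12 ≥ 8, so +3): 12 + 3 = 15.
Final offense level: 15.
Criminal history: 7 prior points → Category D (6-11).
Level 15 falls in the 15-25 band.
Grid: Level 15-25 × Category D = 40-47 months.

40-47 months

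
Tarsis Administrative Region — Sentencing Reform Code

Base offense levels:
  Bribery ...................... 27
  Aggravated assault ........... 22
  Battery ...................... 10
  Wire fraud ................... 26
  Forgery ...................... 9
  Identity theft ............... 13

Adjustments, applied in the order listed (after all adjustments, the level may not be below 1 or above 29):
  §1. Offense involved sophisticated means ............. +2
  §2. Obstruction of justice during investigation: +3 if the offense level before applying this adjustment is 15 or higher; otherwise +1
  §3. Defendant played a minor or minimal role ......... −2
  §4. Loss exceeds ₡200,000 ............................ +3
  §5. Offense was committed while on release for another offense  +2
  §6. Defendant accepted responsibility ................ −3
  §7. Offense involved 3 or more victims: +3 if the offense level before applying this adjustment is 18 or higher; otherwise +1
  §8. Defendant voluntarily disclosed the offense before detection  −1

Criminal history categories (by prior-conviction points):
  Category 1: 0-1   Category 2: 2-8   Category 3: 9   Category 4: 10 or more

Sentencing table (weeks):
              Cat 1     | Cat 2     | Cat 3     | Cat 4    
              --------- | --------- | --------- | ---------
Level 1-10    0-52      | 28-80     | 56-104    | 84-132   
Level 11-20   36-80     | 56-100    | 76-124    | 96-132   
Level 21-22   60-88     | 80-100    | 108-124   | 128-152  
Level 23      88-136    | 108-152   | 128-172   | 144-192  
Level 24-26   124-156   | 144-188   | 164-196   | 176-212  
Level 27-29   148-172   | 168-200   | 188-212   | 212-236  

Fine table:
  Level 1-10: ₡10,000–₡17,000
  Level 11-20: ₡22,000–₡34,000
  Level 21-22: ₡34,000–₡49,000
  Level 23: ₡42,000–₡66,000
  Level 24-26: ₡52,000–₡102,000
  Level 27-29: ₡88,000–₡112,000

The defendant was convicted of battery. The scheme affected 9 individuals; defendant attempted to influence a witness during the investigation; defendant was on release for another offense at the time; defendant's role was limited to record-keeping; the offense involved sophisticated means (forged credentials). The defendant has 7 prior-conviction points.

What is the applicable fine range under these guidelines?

Base offense level for battery: 10.
§1 applies: 10 + 2 = 12.
§2 applies (level before this adjustment is 12 < 15, so +1): 12 + 1 = 13.
§3 applies: 13 − 2 = 11.
§5 applies: 11 + 2 = 13.
§6 does not apply.
§7 applies (level before this adjustment is 13 < 18, so +1): 13 + 1 = 14.
Final offense level: 14.
Level 14 falls in the 11-20 band.
Fine table: Level 11-20 → ₡22,000–₡34,000.

₡22,000–₡34,000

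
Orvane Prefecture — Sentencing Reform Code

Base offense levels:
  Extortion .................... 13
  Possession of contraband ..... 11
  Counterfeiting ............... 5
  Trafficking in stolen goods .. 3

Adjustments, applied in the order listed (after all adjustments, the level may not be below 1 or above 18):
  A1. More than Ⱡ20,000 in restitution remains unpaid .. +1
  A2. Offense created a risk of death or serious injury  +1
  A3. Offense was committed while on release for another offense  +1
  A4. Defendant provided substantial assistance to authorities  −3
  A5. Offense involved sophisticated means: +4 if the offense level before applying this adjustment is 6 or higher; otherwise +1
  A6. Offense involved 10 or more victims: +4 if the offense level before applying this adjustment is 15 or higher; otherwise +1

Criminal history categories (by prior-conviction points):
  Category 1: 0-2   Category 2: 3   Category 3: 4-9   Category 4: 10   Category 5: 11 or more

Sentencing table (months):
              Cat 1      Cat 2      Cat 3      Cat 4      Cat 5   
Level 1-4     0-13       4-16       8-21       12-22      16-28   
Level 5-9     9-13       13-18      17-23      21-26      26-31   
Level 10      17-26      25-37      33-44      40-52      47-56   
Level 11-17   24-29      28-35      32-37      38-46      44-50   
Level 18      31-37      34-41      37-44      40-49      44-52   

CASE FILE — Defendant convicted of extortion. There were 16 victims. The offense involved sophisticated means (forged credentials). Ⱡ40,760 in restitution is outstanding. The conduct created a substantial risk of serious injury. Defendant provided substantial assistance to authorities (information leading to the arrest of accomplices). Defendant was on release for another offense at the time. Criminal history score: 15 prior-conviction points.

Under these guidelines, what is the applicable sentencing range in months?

Base offense level for extortion: 13.
A1 applies: 13 + 1 = 14.
A2 applies: 14 + 1 = 15.
A3 applies: 15 + 1 = 16.
A4 applies: 16 − 3 = 13.
A5 applies (level before this adjustment is 13 ≥ 6, so +4): 13 + 4 = 17.
A6 applies (level before this adjustment is 17 ≥ 15, so +4): 17 + 4 = 21.
Level 21 exceeds the maximum of 18; capped at 18.
Final offense level: 18.
Criminal history: 15 prior points → Category 5 (11+).
Level 18 falls in the 18 band.
Grid: Level 18 × Category 5 = 44-52 months.

44-52 months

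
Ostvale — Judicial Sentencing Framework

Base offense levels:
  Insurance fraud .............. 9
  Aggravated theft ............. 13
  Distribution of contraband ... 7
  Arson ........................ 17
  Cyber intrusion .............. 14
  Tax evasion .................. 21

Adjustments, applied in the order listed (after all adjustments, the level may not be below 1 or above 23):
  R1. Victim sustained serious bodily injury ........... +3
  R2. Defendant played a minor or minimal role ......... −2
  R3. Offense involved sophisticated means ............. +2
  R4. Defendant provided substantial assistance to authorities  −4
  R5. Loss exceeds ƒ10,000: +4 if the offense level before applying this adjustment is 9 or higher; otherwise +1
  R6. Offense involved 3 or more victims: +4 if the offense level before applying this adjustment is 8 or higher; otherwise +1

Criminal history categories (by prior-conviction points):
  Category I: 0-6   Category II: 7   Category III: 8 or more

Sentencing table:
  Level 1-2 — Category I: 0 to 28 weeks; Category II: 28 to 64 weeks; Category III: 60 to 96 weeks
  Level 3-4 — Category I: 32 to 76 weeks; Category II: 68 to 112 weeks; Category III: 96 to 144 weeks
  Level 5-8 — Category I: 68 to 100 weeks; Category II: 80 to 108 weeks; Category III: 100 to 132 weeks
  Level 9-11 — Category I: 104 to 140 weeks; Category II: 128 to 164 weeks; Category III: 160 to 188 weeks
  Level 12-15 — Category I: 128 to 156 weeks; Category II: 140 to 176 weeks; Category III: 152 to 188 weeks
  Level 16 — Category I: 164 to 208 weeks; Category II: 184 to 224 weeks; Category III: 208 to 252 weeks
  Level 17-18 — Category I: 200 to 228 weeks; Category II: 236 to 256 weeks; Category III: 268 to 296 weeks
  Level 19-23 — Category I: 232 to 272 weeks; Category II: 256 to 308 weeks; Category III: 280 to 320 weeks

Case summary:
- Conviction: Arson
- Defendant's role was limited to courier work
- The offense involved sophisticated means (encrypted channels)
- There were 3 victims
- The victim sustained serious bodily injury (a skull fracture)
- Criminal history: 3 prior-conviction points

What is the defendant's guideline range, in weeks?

232-272 weeks

Base offense level for arson: 17.
R1 applies: 17 + 3 = 20.
R2 applies: 20 − 2 = 18.
R3 applies: 18 + 2 = 20.
R4 does not apply.
R6 applies (level before this adjustment is 20 ≥ 8, so +4): 20 + 4 = 24.
Level 24 exceeds the maximum of 23; capped at 23.
Final offense level: 23.
Criminal history: 3 prior points → Category I (0-6).
Level 23 falls in the 19-23 band.
Grid: Level 19-23 × Category I = 232-272 weeks.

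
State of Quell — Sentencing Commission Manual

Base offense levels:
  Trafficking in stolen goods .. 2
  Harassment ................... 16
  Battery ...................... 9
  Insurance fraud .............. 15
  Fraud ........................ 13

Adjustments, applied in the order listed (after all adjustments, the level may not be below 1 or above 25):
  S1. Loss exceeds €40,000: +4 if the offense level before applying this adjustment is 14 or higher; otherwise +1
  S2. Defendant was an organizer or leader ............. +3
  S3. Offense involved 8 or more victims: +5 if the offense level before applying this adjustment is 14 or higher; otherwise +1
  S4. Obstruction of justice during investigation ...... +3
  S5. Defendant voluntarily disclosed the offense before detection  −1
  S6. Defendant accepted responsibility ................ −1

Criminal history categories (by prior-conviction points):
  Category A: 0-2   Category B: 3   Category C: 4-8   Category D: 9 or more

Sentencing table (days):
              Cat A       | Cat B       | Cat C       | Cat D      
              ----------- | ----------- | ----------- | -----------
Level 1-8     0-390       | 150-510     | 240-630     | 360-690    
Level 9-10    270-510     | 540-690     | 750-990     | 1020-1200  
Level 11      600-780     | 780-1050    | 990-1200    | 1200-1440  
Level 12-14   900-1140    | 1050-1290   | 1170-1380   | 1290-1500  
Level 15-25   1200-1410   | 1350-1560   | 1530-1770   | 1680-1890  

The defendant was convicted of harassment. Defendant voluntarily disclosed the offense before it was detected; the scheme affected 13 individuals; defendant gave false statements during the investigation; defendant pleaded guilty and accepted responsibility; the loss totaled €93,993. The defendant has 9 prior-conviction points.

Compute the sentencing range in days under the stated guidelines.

Base offense level for harassment: 16.
S1 applies (level before this adjustment is 16 ≥ 14, so +4): 16 + 4 = 20.
S2 does not apply.
S3 applies (level before this adjustment is 20 ≥ 14, so +5): 20 + 5 = 25.
S4 applies: 25 + 3 = 28.
S5 applies: 28 − 1 = 27.
S6 applies: 27 − 1 = 26.
Level 26 exceeds the maximum of 25; capped at 25.
Final offense level: 25.
Criminal history: 9 prior points → Category D (9+).
Level 25 falls in the 15-25 band.
Grid: Level 15-25 × Category D = 1680-1890 days.

1680-1890 days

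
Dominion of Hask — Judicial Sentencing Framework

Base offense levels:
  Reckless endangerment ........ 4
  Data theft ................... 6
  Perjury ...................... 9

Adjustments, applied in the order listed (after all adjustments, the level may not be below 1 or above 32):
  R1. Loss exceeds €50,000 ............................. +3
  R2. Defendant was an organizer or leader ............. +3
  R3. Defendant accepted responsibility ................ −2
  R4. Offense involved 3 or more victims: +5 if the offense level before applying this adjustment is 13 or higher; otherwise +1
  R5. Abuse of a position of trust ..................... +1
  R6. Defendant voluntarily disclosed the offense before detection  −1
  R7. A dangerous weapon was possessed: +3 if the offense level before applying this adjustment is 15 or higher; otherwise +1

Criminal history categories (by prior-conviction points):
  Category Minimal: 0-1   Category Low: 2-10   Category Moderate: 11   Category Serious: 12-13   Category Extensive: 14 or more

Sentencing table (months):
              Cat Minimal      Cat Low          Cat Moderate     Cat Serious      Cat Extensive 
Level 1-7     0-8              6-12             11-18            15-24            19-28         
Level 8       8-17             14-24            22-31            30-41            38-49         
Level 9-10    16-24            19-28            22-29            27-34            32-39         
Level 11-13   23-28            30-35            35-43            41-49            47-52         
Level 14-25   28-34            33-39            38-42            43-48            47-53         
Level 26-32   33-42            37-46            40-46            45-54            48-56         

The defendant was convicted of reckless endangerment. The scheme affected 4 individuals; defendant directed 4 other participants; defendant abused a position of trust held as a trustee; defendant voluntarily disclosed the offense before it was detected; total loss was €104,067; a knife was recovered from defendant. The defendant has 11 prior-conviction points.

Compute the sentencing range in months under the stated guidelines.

35-43 months

Base offense level for reckless endangerment: 4.
R1 applies: 4 + 3 = 7.
R2 applies: 7 + 3 = 10.
R4 applies (level before this adjustment is 10 < 13, so +1): 10 + 1 = 11.
R5 applies: 11 + 1 = 12.
R6 applies: 12 − 1 = 11.
R7 applies (level before this adjustment is 11 < 15, so +1): 11 + 1 = 12.
Final offense level: 12.
Criminal history: 11 prior points → Category Moderate (11).
Level 12 falls in the 11-13 band.
Grid: Level 11-13 × Category Moderate = 35-43 months.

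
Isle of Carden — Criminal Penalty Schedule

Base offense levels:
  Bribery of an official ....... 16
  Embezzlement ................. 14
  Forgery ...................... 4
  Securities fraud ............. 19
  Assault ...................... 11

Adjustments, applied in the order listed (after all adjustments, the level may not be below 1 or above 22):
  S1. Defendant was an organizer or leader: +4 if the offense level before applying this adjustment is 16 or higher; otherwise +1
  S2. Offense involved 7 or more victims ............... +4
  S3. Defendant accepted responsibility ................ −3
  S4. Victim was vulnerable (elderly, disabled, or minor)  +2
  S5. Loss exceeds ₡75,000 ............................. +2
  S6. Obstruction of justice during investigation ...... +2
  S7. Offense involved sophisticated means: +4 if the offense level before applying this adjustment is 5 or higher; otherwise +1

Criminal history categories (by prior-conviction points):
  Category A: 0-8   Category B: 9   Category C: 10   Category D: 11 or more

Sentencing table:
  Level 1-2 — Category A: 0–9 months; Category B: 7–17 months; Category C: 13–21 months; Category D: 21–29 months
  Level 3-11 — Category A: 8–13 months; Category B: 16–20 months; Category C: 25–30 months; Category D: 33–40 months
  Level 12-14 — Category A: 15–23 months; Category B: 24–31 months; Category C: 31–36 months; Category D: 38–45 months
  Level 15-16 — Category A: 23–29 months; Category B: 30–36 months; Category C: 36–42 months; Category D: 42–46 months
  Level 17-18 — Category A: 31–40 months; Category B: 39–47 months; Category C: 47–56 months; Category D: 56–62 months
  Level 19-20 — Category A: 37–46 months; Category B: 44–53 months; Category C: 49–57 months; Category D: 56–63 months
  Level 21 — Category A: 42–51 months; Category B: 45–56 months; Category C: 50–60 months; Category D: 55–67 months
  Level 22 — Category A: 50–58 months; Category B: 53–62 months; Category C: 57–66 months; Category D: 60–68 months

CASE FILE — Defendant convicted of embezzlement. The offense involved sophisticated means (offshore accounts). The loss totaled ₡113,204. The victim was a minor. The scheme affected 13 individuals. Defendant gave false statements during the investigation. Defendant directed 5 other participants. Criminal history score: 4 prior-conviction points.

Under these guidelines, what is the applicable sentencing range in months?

50-58 months

Base offense level for embezzlement: 14.
S1 applies (level before this adjustment is 14 < 16, so +1): 14 + 1 = 15.
S2 applies: 15 + 4 = 19.
S4 applies: 19 + 2 = 21.
S5 applies: 21 + 2 = 23.
S6 applies: 23 + 2 = 25.
S7 applies (level before this adjustment is 25 ≥ 5, so +4): 25 + 4 = 29.
Level 29 exceeds the maximum of 22; capped at 22.
Final offense level: 22.
Criminal history: 4 prior points → Category A (0-8).
Level 22 falls in the 22 band.
Grid: Level 22 × Category A = 50-58 months.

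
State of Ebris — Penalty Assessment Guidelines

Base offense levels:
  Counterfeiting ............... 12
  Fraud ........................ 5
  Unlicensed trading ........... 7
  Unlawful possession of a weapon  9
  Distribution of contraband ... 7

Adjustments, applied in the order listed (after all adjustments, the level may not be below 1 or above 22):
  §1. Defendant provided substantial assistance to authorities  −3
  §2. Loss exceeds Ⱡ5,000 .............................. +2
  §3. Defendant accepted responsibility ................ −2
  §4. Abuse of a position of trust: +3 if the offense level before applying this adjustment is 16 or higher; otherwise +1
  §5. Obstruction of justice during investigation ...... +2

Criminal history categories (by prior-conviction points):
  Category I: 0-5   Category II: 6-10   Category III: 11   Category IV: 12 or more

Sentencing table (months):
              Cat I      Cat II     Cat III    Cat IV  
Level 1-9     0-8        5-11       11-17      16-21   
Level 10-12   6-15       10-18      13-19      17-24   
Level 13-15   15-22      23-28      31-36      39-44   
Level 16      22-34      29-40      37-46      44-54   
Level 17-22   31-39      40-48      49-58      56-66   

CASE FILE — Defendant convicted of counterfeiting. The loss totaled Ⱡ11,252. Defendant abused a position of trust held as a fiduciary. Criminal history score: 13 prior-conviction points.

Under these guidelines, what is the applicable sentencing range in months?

39-44 months

Base offense level for counterfeiting: 12.
§1 does not apply.
§2 applies: 12 + 2 = 14.
§3 does not apply.
§4 applies (level before this adjustment is 14 < 16, so +1): 14 + 1 = 15.
§5 does not apply.
Final offense level: 15.
Criminal history: 13 prior points → Category IV (12+).
Level 15 falls in the 13-15 band.
Grid: Level 13-15 × Category IV = 39-44 months.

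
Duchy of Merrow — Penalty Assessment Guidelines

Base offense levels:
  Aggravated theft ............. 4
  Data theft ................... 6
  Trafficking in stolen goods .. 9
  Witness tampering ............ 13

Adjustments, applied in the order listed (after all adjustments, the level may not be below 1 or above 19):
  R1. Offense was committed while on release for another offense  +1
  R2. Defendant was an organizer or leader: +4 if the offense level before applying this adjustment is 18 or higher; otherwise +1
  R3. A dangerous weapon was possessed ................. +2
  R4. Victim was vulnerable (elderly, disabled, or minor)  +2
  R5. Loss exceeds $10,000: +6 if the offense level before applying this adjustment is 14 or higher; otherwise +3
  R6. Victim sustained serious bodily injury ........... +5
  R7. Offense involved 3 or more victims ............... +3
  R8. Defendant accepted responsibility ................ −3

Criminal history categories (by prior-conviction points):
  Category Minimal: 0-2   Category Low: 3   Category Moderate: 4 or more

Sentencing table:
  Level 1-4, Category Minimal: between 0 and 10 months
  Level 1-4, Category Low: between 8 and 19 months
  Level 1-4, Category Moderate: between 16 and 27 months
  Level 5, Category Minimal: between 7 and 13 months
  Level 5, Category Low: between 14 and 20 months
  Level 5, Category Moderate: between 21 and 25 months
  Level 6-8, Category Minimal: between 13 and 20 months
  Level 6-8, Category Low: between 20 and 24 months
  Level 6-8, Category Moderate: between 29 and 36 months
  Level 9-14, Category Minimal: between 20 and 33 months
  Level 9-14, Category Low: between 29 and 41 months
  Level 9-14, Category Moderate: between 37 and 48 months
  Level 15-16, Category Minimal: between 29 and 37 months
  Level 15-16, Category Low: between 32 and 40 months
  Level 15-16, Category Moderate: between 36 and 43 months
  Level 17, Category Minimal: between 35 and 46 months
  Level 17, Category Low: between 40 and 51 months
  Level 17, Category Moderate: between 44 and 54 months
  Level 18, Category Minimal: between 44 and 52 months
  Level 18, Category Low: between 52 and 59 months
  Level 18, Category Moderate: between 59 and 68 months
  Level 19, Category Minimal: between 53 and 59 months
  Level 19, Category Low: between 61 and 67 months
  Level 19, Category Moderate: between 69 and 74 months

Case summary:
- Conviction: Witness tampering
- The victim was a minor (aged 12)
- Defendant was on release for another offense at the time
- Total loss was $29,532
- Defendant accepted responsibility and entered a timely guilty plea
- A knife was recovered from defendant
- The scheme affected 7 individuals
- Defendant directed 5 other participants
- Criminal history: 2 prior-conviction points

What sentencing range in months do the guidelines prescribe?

Base offense level for witness tampering: 13.
R1 applies: 13 + 1 = 14.
R2 applies (level before this adjustment is 14 < 18, so +1): 14 + 1 = 15.
R3 applies: 15 + 2 = 17.
R4 applies: 17 + 2 = 19.
R5 applies (level before this adjustment is 19 ≥ 14, so +6): 19 + 6 = 25.
R7 applies: 25 + 3 = 28.
R8 applies: 28 − 3 = 25.
Level 25 exceeds the maximum of 19; capped at 19.
Final offense level: 19.
Criminal history: 2 prior points → Category Minimal (0-2).
Level 19 falls in the 19 band.
Grid: Level 19 × Category Minimal = 53-59 months.

53-59 months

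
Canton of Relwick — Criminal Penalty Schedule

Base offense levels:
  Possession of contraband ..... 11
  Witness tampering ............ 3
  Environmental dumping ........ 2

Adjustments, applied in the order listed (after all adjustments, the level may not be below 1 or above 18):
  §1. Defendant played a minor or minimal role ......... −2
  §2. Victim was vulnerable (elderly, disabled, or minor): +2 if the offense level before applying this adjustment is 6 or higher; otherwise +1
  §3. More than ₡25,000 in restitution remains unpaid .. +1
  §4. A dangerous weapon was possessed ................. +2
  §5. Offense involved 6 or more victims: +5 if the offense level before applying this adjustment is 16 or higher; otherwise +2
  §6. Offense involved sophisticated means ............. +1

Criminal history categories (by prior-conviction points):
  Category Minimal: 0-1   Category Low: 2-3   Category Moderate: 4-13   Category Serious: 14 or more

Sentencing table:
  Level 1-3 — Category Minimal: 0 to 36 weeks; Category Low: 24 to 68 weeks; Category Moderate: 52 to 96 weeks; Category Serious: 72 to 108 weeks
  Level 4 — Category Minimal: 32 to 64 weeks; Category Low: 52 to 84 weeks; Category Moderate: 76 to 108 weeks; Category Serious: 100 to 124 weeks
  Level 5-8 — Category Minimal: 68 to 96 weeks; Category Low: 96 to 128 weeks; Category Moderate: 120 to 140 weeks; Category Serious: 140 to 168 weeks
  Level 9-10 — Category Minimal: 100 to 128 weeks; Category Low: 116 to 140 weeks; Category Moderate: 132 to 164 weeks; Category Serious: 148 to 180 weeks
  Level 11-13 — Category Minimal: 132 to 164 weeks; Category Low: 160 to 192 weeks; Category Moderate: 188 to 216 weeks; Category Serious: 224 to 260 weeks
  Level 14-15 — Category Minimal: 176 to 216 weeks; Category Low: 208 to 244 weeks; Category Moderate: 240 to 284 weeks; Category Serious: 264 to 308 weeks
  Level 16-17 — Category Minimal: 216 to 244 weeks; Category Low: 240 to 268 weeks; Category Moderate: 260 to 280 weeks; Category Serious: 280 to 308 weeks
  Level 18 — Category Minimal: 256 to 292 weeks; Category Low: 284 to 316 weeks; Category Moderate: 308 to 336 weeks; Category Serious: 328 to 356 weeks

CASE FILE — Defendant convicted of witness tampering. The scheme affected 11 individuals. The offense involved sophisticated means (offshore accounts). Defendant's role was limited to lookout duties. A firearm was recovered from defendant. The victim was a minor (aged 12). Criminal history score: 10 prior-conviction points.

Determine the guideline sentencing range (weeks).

Base offense level for witness tampering: 3.
§1 applies: 3 − 2 = 1.
§2 applies (level before this adjustment is 1 < 6, so +1): 1 + 1 = 2.
§3 does not apply.
§4 applies: 2 + 2 = 4.
§5 applies (level before this adjustment is 4 < 16, so +2): 4 + 2 = 6.
§6 applies: 6 + 1 = 7.
Final offense level: 7.
Criminal history: 10 prior points → Category Moderate (4-13).
Level 7 falls in the 5-8 band.
Grid: Level 5-8 × Category Moderate = 120-140 weeks.

120-140 weeks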